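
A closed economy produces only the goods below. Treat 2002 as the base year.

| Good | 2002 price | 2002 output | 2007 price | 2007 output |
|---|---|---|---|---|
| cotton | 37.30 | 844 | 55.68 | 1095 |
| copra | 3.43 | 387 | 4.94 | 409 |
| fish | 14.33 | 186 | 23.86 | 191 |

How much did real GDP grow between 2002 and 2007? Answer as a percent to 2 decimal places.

26.81%

Real GDP 2002 = Nominal GDP 2002 = 37.30·844 + 3.43·387 + 14.33·186 = 35473.99.
Real GDP 2007 (at 2002 prices) = 37.30·1095 + 3.43·409 + 14.33·191 = 44983.40.
Real growth = 44983.40/35473.99 − 1 = 0.2681.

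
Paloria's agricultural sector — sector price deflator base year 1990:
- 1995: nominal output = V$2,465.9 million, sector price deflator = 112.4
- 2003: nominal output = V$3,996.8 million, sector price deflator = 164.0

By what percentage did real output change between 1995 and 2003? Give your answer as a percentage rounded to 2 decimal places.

11.09%

Deflate each year: 1995 → 2465.9/1.124 = 2193.86; 2003 → 3996.8/1.640 = 2437.07.
So real output changed by 2437.07/2193.86 − 1 = 0.1109, i.e. 11.09%.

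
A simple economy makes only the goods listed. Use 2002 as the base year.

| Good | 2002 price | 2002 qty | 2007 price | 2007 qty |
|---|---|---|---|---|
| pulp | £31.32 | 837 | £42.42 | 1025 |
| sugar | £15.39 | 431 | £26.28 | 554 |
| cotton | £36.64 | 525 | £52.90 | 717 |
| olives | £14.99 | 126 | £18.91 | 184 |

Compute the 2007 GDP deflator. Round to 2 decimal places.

Nominal GDP 2007 = 42.42·1025 + 26.28·554 + 52.90·717 + 18.91·184 = 99448.36.
Real GDP 2007 (at 2002 prices) = 31.32·1025 + 15.39·554 + 36.64·717 + 14.99·184 = 69658.10.
Deflator = Nominal/Real × 100 = 99448.36/69658.10 × 100 = 142.766.

142.77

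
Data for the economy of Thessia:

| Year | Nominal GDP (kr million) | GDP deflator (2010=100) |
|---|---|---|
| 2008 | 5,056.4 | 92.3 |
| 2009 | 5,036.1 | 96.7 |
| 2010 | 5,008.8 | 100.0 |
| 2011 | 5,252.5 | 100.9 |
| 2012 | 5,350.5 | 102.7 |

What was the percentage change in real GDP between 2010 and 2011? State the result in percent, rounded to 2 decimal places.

Real GDP 2010 = 5008.8/1.000 = 5008.80.
Real GDP 2011 = 5252.5/1.009 = 5205.65.
Change = 5205.65/5008.80 − 1 = 0.0393.

3.93%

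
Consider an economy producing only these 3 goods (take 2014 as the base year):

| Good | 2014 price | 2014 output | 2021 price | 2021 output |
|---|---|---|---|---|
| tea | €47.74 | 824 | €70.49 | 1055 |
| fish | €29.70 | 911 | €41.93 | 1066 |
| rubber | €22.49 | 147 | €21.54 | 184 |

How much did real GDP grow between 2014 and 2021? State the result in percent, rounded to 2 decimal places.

Real GDP 2014 = Nominal GDP 2014 = 47.74·824 + 29.70·911 + 22.49·147 = 69700.49.
Real GDP 2021 (at 2014 prices) = 47.74·1055 + 29.70·1066 + 22.49·184 = 86164.06.
Real growth = 86164.06/69700.49 − 1 = 0.2362.

23.62%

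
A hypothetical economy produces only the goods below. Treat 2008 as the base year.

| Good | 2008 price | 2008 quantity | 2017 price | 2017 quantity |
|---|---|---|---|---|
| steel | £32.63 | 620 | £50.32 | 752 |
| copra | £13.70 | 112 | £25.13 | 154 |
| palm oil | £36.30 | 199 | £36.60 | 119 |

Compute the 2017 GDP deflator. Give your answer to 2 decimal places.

148.76

Nominal GDP 2017 = 50.32·752 + 25.13·154 + 36.60·119 = 46066.06.
Real GDP 2017 (at 2008 prices) = 32.63·752 + 13.70·154 + 36.30·119 = 30967.26.
Deflator = Nominal/Real × 100 = 46066.06/30967.26 × 100 = 148.757.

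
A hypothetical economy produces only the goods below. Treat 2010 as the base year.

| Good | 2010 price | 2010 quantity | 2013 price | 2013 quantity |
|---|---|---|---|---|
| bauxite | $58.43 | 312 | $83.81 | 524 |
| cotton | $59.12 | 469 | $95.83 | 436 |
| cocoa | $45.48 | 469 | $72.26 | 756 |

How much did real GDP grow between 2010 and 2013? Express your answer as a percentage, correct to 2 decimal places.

34.91%

Real GDP 2010 = Nominal GDP 2010 = 58.43·312 + 59.12·469 + 45.48·469 = 67287.56.
Real GDP 2013 (at 2010 prices) = 58.43·524 + 59.12·436 + 45.48·756 = 90776.52.
Real growth = 90776.52/67287.56 − 1 = 0.3491.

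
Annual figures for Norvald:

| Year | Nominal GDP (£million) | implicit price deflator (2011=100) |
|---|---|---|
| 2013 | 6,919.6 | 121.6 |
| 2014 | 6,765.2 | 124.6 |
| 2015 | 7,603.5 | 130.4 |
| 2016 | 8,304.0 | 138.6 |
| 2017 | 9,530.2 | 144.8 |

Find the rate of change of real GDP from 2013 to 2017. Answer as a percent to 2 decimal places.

Real GDP 2013 = 6919.6/1.216 = 5690.46.
Real GDP 2017 = 9530.2/1.448 = 6581.63.
Change = 6581.63/5690.46 − 1 = 0.1566.

15.66%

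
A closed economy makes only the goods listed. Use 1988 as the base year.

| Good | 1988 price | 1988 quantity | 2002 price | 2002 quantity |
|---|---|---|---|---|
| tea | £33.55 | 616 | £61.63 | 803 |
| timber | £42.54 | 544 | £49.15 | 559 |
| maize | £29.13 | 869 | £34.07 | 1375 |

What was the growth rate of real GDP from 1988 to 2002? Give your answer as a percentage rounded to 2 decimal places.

31.32%

Real GDP 1988 = Nominal GDP 1988 = 33.55·616 + 42.54·544 + 29.13·869 = 69122.53.
Real GDP 2002 (at 1988 prices) = 33.55·803 + 42.54·559 + 29.13·1375 = 90774.26.
Real growth = 90774.26/69122.53 − 1 = 0.3132.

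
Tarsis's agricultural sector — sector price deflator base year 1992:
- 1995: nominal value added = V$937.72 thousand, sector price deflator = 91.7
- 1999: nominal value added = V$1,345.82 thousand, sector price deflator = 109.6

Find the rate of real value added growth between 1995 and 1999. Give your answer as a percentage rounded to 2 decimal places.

20.08%

Deflate each year: 1995 → 937.72/0.917 = 1022.60; 1999 → 1345.82/1.096 = 1227.94.
So real value added changed by 1227.94/1022.60 − 1 = 0.2008, i.e. 20.08%.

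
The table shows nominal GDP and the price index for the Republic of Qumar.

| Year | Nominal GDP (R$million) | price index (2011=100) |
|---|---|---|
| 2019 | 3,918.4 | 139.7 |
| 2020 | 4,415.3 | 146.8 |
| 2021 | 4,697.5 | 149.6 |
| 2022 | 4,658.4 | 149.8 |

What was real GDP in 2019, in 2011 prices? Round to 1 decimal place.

R$2,804.9 million

Real GDP 2019 = 3918.4 / 1.397 = 2804.87.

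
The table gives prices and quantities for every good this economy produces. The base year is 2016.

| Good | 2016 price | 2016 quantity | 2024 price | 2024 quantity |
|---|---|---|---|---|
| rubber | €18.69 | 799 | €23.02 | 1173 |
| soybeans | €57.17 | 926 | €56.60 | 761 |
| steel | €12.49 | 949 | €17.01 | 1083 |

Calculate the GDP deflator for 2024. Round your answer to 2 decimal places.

112.08

Nominal GDP 2024 = 23.02·1173 + 56.60·761 + 17.01·1083 = 88496.89.
Real GDP 2024 (at 2016 prices) = 18.69·1173 + 57.17·761 + 12.49·1083 = 78956.41.
Deflator = Nominal/Real × 100 = 88496.89/78956.41 × 100 = 112.083.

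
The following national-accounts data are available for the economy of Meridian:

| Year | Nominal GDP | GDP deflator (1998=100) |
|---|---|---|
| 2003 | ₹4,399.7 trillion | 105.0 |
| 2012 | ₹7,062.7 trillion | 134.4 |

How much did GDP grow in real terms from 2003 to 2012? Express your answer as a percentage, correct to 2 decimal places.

25.41%

Deflate each year: 2003 → 4399.7/1.050 = 4190.19; 2012 → 7062.7/1.344 = 5254.99.
So real GDP changed by 5254.99/4190.19 − 1 = 0.2541, i.e. 25.41%.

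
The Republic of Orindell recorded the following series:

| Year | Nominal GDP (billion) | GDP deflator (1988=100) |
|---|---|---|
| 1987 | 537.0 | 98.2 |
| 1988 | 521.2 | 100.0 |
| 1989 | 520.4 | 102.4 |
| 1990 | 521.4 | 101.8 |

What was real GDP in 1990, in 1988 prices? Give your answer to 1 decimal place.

512.2 billion

Real GDP 1990 = 521.4 / 1.018 = 512.18.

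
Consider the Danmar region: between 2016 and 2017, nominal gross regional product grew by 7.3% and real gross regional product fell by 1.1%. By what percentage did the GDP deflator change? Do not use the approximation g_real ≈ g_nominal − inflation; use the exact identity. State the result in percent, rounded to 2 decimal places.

8.49%

(1 + g_nom) = (1 + g_real)(1 + π), so π = 1.0730 / 0.9890 − 1 = 0.08493.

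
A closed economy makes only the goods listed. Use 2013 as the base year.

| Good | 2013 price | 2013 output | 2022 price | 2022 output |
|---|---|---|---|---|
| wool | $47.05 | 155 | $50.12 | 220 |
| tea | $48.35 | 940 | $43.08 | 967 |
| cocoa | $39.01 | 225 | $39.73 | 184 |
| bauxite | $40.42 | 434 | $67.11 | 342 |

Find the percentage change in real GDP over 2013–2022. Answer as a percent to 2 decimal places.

-1.21%

Real GDP 2013 = Nominal GDP 2013 = 47.05·155 + 48.35·940 + 39.01·225 + 40.42·434 = 79061.28.
Real GDP 2022 (at 2013 prices) = 47.05·220 + 48.35·967 + 39.01·184 + 40.42·342 = 78106.93.
Real growth = 78106.93/79061.28 − 1 = -0.0121.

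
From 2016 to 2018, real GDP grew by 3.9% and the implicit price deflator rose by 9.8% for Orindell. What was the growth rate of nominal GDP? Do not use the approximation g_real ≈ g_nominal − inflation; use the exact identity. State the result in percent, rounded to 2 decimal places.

14.08%

(1 + g_nom) = (1 + g_real)(1 + π) = 1.0390 × 1.0980 = 1.14082.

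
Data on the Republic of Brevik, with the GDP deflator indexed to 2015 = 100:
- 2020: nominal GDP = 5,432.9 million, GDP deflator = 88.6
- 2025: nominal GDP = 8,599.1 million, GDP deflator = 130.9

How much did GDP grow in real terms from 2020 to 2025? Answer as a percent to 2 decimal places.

Deflate each year: 2020 → 5432.9/0.886 = 6131.94; 2025 → 8599.1/1.309 = 6569.21.
So real GDP changed by 6569.21/6131.94 − 1 = 0.0713, i.e. 7.13%.

7.13%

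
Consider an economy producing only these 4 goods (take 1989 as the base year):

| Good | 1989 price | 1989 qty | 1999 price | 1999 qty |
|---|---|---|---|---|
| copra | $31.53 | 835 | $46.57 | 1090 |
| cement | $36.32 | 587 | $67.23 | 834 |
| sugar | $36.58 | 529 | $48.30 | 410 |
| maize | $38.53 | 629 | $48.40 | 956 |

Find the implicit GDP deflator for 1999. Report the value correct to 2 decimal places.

148.43

Nominal GDP 1999 = 46.57·1090 + 67.23·834 + 48.30·410 + 48.40·956 = 172904.52.
Real GDP 1999 (at 1989 prices) = 31.53·1090 + 36.32·834 + 36.58·410 + 38.53·956 = 116491.06.
Deflator = Nominal/Real × 100 = 172904.52/116491.06 × 100 = 148.427.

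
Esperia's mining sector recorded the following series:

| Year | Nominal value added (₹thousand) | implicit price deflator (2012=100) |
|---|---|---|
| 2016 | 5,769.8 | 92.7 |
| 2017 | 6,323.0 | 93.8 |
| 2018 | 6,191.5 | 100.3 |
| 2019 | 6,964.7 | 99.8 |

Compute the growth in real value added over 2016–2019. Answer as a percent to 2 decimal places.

Real value added 2016 = 5769.8/0.927 = 6224.16.
Real value added 2019 = 6964.7/0.998 = 6978.66.
Change = 6978.66/6224.16 − 1 = 0.1212.

12.12%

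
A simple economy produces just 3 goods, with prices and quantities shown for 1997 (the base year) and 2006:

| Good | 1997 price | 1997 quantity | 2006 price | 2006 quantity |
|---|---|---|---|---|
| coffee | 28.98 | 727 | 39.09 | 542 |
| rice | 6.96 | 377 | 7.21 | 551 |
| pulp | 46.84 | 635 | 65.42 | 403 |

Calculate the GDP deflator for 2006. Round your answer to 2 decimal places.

Nominal GDP 2006 = 39.09·542 + 7.21·551 + 65.42·403 = 51523.75.
Real GDP 2006 (at 1997 prices) = 28.98·542 + 6.96·551 + 46.84·403 = 38418.64.
Deflator = Nominal/Real × 100 = 51523.75/38418.64 × 100 = 134.111.

134.11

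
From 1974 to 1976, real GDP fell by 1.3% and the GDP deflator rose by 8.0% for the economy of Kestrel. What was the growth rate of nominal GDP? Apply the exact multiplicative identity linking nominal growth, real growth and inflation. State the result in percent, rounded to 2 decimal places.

6.60%

(1 + g_nom) = (1 + g_real)(1 + π) = 0.9870 × 1.0800 = 1.06596.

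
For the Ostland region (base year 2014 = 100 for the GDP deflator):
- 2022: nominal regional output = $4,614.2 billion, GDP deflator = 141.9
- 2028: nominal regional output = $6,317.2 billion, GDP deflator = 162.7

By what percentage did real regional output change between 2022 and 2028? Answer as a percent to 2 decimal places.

19.41%

Deflate each year: 2022 → 4614.2/1.419 = 3251.73; 2028 → 6317.2/1.627 = 3882.73.
So real regional output changed by 3882.73/3251.73 − 1 = 0.1941, i.e. 19.41%.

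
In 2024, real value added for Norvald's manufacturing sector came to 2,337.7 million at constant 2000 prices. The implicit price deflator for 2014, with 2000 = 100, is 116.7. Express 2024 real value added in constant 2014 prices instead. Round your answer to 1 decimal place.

2,728.1 million

Real value added in 2014 prices = Real value added in 2000 prices × (P_2014/P_2000) = 2337.7 × 1.167 = 2728.10.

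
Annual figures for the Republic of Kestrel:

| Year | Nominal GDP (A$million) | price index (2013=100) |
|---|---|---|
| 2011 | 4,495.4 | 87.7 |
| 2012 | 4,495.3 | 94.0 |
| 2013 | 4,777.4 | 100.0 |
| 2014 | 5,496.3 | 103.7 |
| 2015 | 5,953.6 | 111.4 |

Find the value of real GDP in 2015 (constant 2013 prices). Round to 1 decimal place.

Real GDP 2015 = 5953.6 / 1.114 = 5344.34.

A$5,344.3 million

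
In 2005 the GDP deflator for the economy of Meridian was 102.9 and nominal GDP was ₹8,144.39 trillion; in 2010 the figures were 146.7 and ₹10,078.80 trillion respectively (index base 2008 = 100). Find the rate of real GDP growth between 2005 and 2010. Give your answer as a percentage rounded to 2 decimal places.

Real GDP 2005 = 8144.39 / 1.029 = 7914.86.
Real GDP 2010 = 10078.80 / 1.467 = 6870.35.
Real growth = 6870.35 / 7914.86 − 1 = -0.1320.

-13.20%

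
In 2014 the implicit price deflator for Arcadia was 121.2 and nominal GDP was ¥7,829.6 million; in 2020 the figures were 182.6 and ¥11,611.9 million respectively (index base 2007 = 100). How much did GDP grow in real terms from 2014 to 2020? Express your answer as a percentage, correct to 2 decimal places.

-1.56%

Real GDP 2014 = 7829.6 / 1.212 = 6460.07.
Real GDP 2020 = 11611.9 / 1.826 = 6359.20.
Real growth = 6359.20 / 6460.07 − 1 = -0.0156.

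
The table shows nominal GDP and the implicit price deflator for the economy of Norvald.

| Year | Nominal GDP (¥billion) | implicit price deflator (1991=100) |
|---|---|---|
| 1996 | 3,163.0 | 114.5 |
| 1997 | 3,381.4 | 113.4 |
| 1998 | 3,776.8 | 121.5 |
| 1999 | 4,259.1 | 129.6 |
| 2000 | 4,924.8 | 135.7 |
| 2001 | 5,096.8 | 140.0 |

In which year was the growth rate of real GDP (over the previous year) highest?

2000

1997: real = 3381.4/1.134 = 2981.83; growth vs 1996 (2762.45) = 7.94%.
1998: real = 3776.8/1.215 = 3108.48; growth vs 1997 (2981.83) = 4.25%.
1999: real = 4259.1/1.296 = 3286.34; growth vs 1998 (3108.48) = 5.72%.
2000: real = 4924.8/1.357 = 3629.18; growth vs 1999 (3286.34) = 10.43%.
2001: real = 5096.8/1.400 = 3640.57; growth vs 2000 (3629.18) = 0.31%.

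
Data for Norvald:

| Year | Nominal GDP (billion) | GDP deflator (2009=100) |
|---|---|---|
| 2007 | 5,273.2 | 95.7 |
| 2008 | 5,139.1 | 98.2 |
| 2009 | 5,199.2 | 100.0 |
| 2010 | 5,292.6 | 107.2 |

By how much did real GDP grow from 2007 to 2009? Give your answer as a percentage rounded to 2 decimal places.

Real GDP 2007 = 5273.2/0.957 = 5510.14.
Real GDP 2009 = 5199.2/1.000 = 5199.20.
Change = 5199.20/5510.14 − 1 = -0.0564.

-5.64%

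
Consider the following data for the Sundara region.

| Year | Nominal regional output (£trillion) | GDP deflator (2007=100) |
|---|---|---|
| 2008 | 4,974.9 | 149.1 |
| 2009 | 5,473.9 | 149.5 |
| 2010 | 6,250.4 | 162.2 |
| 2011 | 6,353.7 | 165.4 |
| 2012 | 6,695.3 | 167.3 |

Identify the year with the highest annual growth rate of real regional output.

2009: real = 5473.9/1.495 = 3661.47; growth vs 2008 (3336.62) = 9.74%.
2010: real = 6250.4/1.622 = 3853.51; growth vs 2009 (3661.47) = 5.24%.
2011: real = 6353.7/1.654 = 3841.41; growth vs 2010 (3853.51) = -0.31%.
2012: real = 6695.3/1.673 = 4001.97; growth vs 2011 (3841.41) = 4.18%.

2009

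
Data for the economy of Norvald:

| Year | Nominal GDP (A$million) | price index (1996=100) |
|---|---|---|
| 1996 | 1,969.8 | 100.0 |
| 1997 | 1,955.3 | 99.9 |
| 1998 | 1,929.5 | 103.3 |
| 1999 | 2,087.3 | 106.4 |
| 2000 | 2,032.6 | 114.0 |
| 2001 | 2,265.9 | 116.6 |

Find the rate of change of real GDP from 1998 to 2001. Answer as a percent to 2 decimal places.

4.04%

Real GDP 1998 = 1929.5/1.033 = 1867.86.
Real GDP 2001 = 2265.9/1.166 = 1943.31.
Change = 1943.31/1867.86 − 1 = 0.0404.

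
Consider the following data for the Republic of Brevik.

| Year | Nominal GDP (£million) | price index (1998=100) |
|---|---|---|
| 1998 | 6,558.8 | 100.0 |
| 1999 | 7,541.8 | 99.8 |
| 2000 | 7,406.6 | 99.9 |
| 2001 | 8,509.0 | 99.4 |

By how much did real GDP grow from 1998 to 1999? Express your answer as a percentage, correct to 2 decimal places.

15.22%

Real GDP 1998 = 6558.8/1.000 = 6558.80.
Real GDP 1999 = 7541.8/0.998 = 7556.91.
Change = 7556.91/6558.80 − 1 = 0.1522.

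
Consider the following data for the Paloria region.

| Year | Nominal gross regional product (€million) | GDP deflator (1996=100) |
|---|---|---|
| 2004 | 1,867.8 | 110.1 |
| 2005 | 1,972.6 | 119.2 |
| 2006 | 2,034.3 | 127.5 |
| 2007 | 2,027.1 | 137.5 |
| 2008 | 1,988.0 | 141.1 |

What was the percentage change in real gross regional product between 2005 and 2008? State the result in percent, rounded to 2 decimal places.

-14.86%

Real gross regional product 2005 = 1972.6/1.192 = 1654.87.
Real gross regional product 2008 = 1988.0/1.411 = 1408.93.
Change = 1408.93/1654.87 − 1 = -0.1486.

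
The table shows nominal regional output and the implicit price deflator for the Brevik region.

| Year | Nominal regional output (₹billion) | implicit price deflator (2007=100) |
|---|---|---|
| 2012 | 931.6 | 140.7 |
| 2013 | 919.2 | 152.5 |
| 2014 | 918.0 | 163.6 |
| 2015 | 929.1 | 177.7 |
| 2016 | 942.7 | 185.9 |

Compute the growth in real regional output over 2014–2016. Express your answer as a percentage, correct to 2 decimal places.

Real regional output 2014 = 918.0/1.636 = 561.12.
Real regional output 2016 = 942.7/1.859 = 507.10.
Change = 507.10/561.12 − 1 = -0.0963.

-9.63%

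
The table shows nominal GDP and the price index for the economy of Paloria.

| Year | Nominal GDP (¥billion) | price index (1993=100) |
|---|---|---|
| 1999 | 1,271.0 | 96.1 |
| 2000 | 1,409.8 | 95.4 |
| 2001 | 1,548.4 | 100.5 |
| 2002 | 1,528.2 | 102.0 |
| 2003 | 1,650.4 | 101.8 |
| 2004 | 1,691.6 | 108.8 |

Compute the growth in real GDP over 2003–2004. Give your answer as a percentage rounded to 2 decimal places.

-4.10%

Real GDP 2003 = 1650.4/1.018 = 1621.22.
Real GDP 2004 = 1691.6/1.088 = 1554.78.
Change = 1554.78/1621.22 − 1 = -0.0410.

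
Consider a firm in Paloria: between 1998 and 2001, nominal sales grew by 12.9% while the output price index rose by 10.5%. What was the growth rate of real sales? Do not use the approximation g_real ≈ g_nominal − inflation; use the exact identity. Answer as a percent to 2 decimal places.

2.17%

(1 + g_nom) = (1 + g_real)(1 + π), so g_real = 1.1290 / 1.1050 − 1 = 0.02172.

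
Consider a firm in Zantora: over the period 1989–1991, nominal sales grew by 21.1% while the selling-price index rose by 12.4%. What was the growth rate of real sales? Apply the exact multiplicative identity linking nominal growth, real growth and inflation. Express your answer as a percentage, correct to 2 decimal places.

(1 + g_nom) = (1 + g_real)(1 + π), so g_real = 1.2110 / 1.1240 − 1 = 0.07740.

7.74%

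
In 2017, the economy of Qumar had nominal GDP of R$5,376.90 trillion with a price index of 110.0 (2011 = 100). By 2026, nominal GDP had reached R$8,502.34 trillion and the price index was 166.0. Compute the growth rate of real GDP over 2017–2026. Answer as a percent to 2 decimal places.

4.78%

Deflate each year: 2017 → 5376.90/1.100 = 4888.09; 2026 → 8502.34/1.660 = 5121.89.
So real GDP changed by 5121.89/4888.09 − 1 = 0.0478, i.e. 4.78%.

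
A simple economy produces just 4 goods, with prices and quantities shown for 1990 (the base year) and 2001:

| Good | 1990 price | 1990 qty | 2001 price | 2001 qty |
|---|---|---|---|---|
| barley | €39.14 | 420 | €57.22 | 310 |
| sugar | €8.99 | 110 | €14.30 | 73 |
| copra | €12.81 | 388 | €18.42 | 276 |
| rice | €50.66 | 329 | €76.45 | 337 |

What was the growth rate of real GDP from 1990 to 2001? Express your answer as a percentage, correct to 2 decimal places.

Real GDP 1990 = Nominal GDP 1990 = 39.14·420 + 8.99·110 + 12.81·388 + 50.66·329 = 39065.12.
Real GDP 2001 (at 1990 prices) = 39.14·310 + 8.99·73 + 12.81·276 + 50.66·337 = 33397.65.
Real growth = 33397.65/39065.12 − 1 = -0.1451.

-14.51%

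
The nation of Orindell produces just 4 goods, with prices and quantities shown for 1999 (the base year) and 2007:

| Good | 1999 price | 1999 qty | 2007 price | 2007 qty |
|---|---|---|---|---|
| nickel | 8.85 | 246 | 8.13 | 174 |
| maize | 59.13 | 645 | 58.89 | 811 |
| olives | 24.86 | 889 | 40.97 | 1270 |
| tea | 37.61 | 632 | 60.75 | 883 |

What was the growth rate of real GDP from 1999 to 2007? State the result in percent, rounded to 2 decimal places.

32.59%

Real GDP 1999 = Nominal GDP 1999 = 8.85·246 + 59.13·645 + 24.86·889 + 37.61·632 = 86186.01.
Real GDP 2007 (at 1999 prices) = 8.85·174 + 59.13·811 + 24.86·1270 + 37.61·883 = 114276.16.
Real growth = 114276.16/86186.01 − 1 = 0.3259.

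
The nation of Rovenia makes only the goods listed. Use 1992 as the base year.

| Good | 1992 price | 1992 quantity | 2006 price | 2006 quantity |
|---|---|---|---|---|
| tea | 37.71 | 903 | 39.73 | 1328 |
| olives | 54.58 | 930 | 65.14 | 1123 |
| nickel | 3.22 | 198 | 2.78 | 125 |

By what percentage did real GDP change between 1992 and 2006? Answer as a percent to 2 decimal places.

30.81%

Real GDP 1992 = Nominal GDP 1992 = 37.71·903 + 54.58·930 + 3.22·198 = 85449.09.
Real GDP 2006 (at 1992 prices) = 37.71·1328 + 54.58·1123 + 3.22·125 = 111774.72.
Real growth = 111774.72/85449.09 − 1 = 0.3081.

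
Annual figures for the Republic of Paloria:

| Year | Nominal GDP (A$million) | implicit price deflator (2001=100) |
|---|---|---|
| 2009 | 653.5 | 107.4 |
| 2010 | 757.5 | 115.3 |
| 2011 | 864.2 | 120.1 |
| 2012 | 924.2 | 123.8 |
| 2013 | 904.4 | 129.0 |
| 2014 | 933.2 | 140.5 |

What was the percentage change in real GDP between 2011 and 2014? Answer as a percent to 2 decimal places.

Real GDP 2011 = 864.2/1.201 = 719.57.
Real GDP 2014 = 933.2/1.405 = 664.20.
Change = 664.20/719.57 − 1 = -0.0769.

-7.69%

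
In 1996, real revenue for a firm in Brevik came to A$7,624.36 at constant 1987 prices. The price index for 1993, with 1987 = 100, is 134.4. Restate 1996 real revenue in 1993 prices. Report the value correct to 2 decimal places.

Real revenue in 1993 prices = Real revenue in 1987 prices × (P_1993/P_1987) = 7624.36 × 1.344 = 10247.14.

A$10,247.14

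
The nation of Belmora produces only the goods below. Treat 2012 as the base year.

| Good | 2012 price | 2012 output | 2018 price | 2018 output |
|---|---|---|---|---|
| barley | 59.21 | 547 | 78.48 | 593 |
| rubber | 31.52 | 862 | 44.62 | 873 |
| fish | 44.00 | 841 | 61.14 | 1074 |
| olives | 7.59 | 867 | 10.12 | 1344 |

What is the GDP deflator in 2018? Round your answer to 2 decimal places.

137.20

Nominal GDP 2018 = 78.48·593 + 44.62·873 + 61.14·1074 + 10.12·1344 = 164757.54.
Real GDP 2018 (at 2012 prices) = 59.21·593 + 31.52·873 + 44.00·1074 + 7.59·1344 = 120085.45.
Deflator = Nominal/Real × 100 = 164757.54/120085.45 × 100 = 137.200.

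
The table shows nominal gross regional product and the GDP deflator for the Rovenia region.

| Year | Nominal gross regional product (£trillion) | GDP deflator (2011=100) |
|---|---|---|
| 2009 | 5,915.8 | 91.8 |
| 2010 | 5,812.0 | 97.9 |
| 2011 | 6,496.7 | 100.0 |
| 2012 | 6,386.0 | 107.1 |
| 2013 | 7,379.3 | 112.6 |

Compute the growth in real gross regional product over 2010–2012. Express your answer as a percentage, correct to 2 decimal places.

Real gross regional product 2010 = 5812.0/0.979 = 5936.67.
Real gross regional product 2012 = 6386.0/1.071 = 5962.65.
Change = 5962.65/5936.67 − 1 = 0.0044.

0.44%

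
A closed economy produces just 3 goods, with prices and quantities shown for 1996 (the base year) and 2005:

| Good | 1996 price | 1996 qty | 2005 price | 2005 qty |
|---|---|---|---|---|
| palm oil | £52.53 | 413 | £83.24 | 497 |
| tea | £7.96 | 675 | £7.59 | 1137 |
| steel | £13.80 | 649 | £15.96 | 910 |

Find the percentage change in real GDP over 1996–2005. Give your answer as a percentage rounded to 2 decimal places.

Real GDP 1996 = Nominal GDP 1996 = 52.53·413 + 7.96·675 + 13.80·649 = 36024.09.
Real GDP 2005 (at 1996 prices) = 52.53·497 + 7.96·1137 + 13.80·910 = 47715.93.
Real growth = 47715.93/36024.09 − 1 = 0.3246.

32.46%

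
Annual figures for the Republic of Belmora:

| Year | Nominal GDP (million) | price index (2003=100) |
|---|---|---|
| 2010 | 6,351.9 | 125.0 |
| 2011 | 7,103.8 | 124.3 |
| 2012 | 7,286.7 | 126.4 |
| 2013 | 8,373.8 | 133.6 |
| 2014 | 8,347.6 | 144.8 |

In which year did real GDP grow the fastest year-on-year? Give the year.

2011

2011: real = 7103.8/1.243 = 5715.04; growth vs 2010 (5081.52) = 12.47%.
2012: real = 7286.7/1.264 = 5764.79; growth vs 2011 (5715.04) = 0.87%.
2013: real = 8373.8/1.336 = 6267.81; growth vs 2012 (5764.79) = 8.73%.
2014: real = 8347.6/1.448 = 5764.92; growth vs 2013 (6267.81) = -8.02%.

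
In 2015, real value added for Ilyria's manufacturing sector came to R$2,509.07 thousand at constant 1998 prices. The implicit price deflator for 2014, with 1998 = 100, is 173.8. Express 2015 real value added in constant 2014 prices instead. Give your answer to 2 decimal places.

Real value added in 2014 prices = Real value added in 1998 prices × (P_2014/P_1998) = 2509.07 × 1.738 = 4360.76.

R$4,360.76 thousand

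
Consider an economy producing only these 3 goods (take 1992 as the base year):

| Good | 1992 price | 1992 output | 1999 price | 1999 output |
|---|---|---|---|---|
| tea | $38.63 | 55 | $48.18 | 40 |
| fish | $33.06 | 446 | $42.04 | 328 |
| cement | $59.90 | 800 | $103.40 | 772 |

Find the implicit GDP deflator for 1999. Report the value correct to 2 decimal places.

162.95

Nominal GDP 1999 = 48.18·40 + 42.04·328 + 103.40·772 = 95541.12.
Real GDP 1999 (at 1992 prices) = 38.63·40 + 33.06·328 + 59.90·772 = 58631.68.
Deflator = Nominal/Real × 100 = 95541.12/58631.68 × 100 = 162.951.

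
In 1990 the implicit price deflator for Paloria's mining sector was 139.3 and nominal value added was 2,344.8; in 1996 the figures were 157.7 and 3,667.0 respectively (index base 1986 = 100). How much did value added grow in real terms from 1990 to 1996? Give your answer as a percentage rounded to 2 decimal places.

Real value added 1990 = 2344.8 / 1.393 = 1683.27.
Real value added 1996 = 3667.0 / 1.577 = 2325.30.
Real growth = 2325.30 / 1683.27 − 1 = 0.3814.

38.14%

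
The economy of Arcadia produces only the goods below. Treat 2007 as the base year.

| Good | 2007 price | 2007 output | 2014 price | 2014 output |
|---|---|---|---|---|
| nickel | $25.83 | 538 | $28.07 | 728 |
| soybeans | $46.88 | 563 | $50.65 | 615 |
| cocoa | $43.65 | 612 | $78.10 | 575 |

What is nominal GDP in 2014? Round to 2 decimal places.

Nominal GDP 2014 = Σ (p_2014 × q_2014) = 28.07·728 + 50.65·615 + 78.10·575 = 96492.21.

$96492.21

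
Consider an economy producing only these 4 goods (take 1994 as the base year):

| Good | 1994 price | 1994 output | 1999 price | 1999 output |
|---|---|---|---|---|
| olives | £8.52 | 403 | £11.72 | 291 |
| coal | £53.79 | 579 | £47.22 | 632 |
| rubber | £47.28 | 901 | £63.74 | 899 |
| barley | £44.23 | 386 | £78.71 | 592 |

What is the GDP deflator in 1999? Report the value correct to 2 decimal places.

130.42

Nominal GDP 1999 = 11.72·291 + 47.22·632 + 63.74·899 + 78.71·592 = 137152.14.
Real GDP 1999 (at 1994 prices) = 8.52·291 + 53.79·632 + 47.28·899 + 44.23·592 = 105163.48.
Deflator = Nominal/Real × 100 = 137152.14/105163.48 × 100 = 130.418.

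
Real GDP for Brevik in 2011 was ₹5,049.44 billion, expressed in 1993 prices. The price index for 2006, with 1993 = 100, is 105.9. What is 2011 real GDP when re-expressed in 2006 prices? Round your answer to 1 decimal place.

Real GDP in 2006 prices = Real GDP in 1993 prices × (P_2006/P_1993) = 5049.44 × 1.059 = 5347.36.

₹5,347.4 billion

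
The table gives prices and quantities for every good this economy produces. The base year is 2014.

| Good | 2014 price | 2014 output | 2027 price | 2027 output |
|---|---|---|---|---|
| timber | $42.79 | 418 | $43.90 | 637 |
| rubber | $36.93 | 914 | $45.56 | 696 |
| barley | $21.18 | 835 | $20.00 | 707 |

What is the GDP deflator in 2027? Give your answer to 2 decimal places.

Nominal GDP 2027 = 43.90·637 + 45.56·696 + 20.00·707 = 73814.06.
Real GDP 2027 (at 2014 prices) = 42.79·637 + 36.93·696 + 21.18·707 = 67934.77.
Deflator = Nominal/Real × 100 = 73814.06/67934.77 × 100 = 108.654.

108.65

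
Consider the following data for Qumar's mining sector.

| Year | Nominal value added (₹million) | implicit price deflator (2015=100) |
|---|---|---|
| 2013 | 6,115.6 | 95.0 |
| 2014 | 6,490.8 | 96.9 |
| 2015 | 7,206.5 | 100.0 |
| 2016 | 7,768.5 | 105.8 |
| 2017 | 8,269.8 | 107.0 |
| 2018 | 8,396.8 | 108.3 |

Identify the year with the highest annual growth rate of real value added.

2015

2014: real = 6490.8/0.969 = 6698.45; growth vs 2013 (6437.47) = 4.05%.
2015: real = 7206.5/1.000 = 7206.50; growth vs 2014 (6698.45) = 7.58%.
2016: real = 7768.5/1.058 = 7342.63; growth vs 2015 (7206.50) = 1.89%.
2017: real = 8269.8/1.070 = 7728.79; growth vs 2016 (7342.63) = 5.26%.
2018: real = 8396.8/1.083 = 7753.28; growth vs 2017 (7728.79) = 0.32%.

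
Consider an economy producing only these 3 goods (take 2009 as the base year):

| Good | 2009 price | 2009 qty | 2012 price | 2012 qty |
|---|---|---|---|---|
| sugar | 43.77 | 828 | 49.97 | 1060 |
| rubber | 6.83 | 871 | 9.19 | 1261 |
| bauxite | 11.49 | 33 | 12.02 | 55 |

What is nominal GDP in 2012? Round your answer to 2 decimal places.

65217.89

Nominal GDP 2012 = Σ (p_2012 × q_2012) = 49.97·1060 + 9.19·1261 + 12.02·55 = 65217.89.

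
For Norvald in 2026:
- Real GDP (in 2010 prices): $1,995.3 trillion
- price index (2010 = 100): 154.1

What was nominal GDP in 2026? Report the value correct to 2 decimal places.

$3,074.76 trillion

Nominal GDP = Real × (price index/100) = 1995.3 × 1.541 = 3074.76.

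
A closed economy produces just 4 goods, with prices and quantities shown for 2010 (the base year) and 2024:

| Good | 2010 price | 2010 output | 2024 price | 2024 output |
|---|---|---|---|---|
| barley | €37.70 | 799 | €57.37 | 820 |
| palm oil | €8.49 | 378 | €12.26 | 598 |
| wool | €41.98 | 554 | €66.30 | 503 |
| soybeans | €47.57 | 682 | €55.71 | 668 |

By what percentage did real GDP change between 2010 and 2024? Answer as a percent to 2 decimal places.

Real GDP 2010 = Nominal GDP 2010 = 37.70·799 + 8.49·378 + 41.98·554 + 47.57·682 = 89031.18.
Real GDP 2024 (at 2010 prices) = 37.70·820 + 8.49·598 + 41.98·503 + 47.57·668 = 88883.72.
Real growth = 88883.72/89031.18 − 1 = -0.0017.

-0.17%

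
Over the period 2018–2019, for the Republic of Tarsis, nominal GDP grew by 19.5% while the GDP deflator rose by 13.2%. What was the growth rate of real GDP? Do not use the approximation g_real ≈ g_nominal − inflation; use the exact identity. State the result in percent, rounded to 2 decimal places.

(1 + g_nom) = (1 + g_real)(1 + π), so g_real = 1.1950 / 1.1320 − 1 = 0.05565.

5.57%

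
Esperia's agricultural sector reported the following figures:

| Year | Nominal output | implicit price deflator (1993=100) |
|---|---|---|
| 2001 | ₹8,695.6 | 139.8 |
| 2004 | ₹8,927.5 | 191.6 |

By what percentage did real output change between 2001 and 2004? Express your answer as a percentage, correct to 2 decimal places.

-25.09%

Real output 2001 = 8695.6 / 1.398 = 6220.03.
Real output 2004 = 8927.5 / 1.916 = 4659.45.
Real growth = 4659.45 / 6220.03 − 1 = -0.2509.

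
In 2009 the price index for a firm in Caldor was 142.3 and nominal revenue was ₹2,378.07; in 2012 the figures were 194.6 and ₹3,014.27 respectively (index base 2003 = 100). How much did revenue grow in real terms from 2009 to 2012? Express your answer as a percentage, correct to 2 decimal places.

Deflate each year: 2009 → 2378.07/1.423 = 1671.17; 2012 → 3014.27/1.946 = 1548.96.
So real revenue changed by 1548.96/1671.17 − 1 = -0.0731, i.e. -7.31%.

-7.31%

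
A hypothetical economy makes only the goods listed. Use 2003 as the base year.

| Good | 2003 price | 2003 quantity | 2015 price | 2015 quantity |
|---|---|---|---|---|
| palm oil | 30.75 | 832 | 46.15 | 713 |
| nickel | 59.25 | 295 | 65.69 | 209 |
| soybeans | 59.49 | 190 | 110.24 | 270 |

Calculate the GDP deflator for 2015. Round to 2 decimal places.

151.67

Nominal GDP 2015 = 46.15·713 + 65.69·209 + 110.24·270 = 76398.96.
Real GDP 2015 (at 2003 prices) = 30.75·713 + 59.25·209 + 59.49·270 = 50370.30.
Deflator = Nominal/Real × 100 = 76398.96/50370.30 × 100 = 151.675.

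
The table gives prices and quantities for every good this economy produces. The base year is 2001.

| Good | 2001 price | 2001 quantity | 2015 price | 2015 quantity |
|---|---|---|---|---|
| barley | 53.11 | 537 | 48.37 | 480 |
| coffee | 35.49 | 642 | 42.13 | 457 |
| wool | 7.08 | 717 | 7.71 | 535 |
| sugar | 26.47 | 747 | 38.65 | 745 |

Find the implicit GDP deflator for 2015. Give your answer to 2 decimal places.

115.59

Nominal GDP 2015 = 48.37·480 + 42.13·457 + 7.71·535 + 38.65·745 = 75390.11.
Real GDP 2015 (at 2001 prices) = 53.11·480 + 35.49·457 + 7.08·535 + 26.47·745 = 65219.68.
Deflator = Nominal/Real × 100 = 75390.11/65219.68 × 100 = 115.594.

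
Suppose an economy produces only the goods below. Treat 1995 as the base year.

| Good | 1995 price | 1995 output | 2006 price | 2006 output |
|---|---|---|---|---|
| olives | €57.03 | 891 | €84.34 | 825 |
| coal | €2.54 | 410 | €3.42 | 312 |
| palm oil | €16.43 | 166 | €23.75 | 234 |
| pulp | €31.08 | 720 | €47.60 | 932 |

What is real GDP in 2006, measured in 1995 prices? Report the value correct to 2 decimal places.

€80653.41

Real GDP 2006 = Σ (p_1995 × q_2006) = 57.03·825 + 2.54·312 + 16.43·234 + 31.08·932 = 80653.41.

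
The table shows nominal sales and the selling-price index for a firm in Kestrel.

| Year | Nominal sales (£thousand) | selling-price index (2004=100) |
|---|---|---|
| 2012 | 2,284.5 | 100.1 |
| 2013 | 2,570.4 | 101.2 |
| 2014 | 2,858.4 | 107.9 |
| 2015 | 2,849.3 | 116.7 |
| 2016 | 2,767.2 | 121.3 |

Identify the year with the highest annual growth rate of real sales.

2013: real = 2570.4/1.012 = 2539.92; growth vs 2012 (2282.22) = 11.29%.
2014: real = 2858.4/1.079 = 2649.12; growth vs 2013 (2539.92) = 4.30%.
2015: real = 2849.3/1.167 = 2441.56; growth vs 2014 (2649.12) = -7.84%.
2016: real = 2767.2/1.213 = 2281.29; growth vs 2015 (2441.56) = -6.56%.

2013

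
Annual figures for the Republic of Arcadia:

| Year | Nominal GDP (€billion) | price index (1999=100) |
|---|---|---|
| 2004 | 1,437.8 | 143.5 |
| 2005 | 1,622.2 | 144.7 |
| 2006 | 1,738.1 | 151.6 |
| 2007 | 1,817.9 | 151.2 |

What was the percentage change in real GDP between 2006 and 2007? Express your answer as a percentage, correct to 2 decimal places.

4.87%

Real GDP 2006 = 1738.1/1.516 = 1146.50.
Real GDP 2007 = 1817.9/1.512 = 1202.31.
Change = 1202.31/1146.50 − 1 = 0.0487.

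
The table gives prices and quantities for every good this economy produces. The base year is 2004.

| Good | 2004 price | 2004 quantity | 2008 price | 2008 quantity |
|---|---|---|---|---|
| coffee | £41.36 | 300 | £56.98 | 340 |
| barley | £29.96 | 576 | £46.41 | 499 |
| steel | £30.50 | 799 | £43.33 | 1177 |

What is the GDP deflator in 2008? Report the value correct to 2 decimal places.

144.09

Nominal GDP 2008 = 56.98·340 + 46.41·499 + 43.33·1177 = 93531.20.
Real GDP 2008 (at 2004 prices) = 41.36·340 + 29.96·499 + 30.50·1177 = 64910.94.
Deflator = Nominal/Real × 100 = 93531.20/64910.94 × 100 = 144.092.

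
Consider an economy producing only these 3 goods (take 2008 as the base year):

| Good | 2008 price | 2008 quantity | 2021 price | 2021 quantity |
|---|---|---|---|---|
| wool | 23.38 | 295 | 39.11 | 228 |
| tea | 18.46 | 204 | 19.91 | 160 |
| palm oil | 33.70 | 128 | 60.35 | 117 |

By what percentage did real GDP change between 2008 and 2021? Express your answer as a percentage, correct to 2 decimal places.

-18.36%

Real GDP 2008 = Nominal GDP 2008 = 23.38·295 + 18.46·204 + 33.70·128 = 14976.54.
Real GDP 2021 (at 2008 prices) = 23.38·228 + 18.46·160 + 33.70·117 = 12227.14.
Real growth = 12227.14/14976.54 − 1 = -0.1836.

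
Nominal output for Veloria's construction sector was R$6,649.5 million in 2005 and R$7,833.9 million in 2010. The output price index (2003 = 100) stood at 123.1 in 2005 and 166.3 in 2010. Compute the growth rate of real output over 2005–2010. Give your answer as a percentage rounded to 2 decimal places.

Real output 2005 = 6649.5 / 1.231 = 5401.71.
Real output 2010 = 7833.9 / 1.663 = 4710.70.
Real growth = 4710.70 / 5401.71 − 1 = -0.1279.

-12.79%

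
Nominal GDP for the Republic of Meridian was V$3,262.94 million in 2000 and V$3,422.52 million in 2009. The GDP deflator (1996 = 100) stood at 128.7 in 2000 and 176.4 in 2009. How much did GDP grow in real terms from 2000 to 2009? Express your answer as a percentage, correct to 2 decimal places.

Real GDP 2000 = 3262.94 / 1.287 = 2535.31.
Real GDP 2009 = 3422.52 / 1.764 = 1940.20.
Real growth = 1940.20 / 2535.31 − 1 = -0.2347.

-23.47%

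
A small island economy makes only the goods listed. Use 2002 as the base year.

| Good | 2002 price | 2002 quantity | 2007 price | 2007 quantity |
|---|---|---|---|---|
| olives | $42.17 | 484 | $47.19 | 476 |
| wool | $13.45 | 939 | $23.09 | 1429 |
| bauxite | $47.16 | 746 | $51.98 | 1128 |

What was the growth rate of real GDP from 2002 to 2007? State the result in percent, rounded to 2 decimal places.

Real GDP 2002 = Nominal GDP 2002 = 42.17·484 + 13.45·939 + 47.16·746 = 68221.19.
Real GDP 2007 (at 2002 prices) = 42.17·476 + 13.45·1429 + 47.16·1128 = 92489.45.
Real growth = 92489.45/68221.19 − 1 = 0.3557.

35.57%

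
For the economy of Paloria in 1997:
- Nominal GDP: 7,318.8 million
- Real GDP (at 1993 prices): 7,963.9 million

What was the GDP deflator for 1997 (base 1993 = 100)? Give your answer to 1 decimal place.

91.9

GDP deflator = (Nominal / Real) × 100 = 7318.8 / 7963.9 × 100 = 91.90.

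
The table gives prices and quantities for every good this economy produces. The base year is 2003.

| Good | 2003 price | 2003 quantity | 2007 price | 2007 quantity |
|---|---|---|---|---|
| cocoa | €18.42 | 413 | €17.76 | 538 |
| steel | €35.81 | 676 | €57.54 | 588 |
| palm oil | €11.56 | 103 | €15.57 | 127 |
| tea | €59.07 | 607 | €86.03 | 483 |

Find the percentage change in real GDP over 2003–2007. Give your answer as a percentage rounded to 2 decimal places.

-11.47%

Real GDP 2003 = Nominal GDP 2003 = 18.42·413 + 35.81·676 + 11.56·103 + 59.07·607 = 68861.19.
Real GDP 2007 (at 2003 prices) = 18.42·538 + 35.81·588 + 11.56·127 + 59.07·483 = 60965.17.
Real growth = 60965.17/68861.19 − 1 = -0.1147.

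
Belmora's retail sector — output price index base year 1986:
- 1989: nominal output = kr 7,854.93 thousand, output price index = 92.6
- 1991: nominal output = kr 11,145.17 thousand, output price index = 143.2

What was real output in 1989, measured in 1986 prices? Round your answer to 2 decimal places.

Real output = Nominal / (output price index/100) = 7854.93 / 0.926 = 8482.65.

kr 8,482.65 thousand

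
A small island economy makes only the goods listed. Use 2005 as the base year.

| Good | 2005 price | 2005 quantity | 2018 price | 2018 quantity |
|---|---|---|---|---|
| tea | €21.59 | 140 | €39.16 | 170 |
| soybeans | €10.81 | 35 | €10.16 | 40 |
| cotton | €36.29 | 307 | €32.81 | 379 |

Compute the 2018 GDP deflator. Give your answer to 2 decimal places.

109.20

Nominal GDP 2018 = 39.16·170 + 10.16·40 + 32.81·379 = 19498.59.
Real GDP 2018 (at 2005 prices) = 21.59·170 + 10.81·40 + 36.29·379 = 17856.61.
Deflator = Nominal/Real × 100 = 19498.59/17856.61 × 100 = 109.195.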